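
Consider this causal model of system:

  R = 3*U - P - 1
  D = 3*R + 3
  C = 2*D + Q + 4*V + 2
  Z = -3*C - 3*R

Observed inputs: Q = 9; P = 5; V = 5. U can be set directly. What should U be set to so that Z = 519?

Substituting into the R equation gives R = 3*U - 6.
Substituting into the D equation gives D = 9*U - 15.
Substituting into the C equation gives C = 18*U + 1.
Substituting into the Z equation gives Z = -63*U + 15.
Solve -63*U + 15 = 519: U = (519 - 15) / -63 = -8.

U = -8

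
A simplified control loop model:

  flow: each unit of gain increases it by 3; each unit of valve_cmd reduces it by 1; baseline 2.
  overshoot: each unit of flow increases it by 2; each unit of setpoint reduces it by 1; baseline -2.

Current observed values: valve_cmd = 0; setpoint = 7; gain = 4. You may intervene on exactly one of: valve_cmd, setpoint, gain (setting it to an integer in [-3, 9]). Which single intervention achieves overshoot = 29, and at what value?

Intervening on valve_cmd: overshoot = -2*valve_cmd + 19. Reaching 29 requires valve_cmd = -5, outside [-3, 9].
Intervening on setpoint: with other inputs at their observed values, overshoot = -setpoint + 26. Solving for 29 gives setpoint = -3, within [-3, 9].
Intervening on gain: overshoot = 6*gain - 5. Reaching 29 requires gain = 17/3, not an integer.

set setpoint = -3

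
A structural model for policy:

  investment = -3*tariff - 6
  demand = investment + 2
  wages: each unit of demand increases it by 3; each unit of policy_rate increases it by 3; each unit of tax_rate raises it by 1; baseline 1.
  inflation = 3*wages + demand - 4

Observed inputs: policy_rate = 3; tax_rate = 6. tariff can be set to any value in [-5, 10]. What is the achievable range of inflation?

-296 to 154

Substituting into the demand equation gives demand = -3*tariff - 4.
This gives wages = -9*tariff + 4.
inflation becomes -30*tariff + 4.
Linear in tariff, so extremes are at the endpoints: tariff = -5 gives inflation = 154; tariff = 10 gives inflation = -296.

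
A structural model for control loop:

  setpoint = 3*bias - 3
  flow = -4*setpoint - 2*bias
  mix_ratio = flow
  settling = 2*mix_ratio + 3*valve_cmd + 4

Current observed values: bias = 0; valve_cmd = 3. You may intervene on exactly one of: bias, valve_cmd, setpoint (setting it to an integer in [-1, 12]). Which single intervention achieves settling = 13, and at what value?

set setpoint = 0

Intervening on bias: settling = -28*bias + 37. Reaching 13 requires bias = 6/7, not an integer.
Intervening on valve_cmd: settling = 3*valve_cmd + 28. Reaching 13 requires valve_cmd = -5, outside [-1, 12].
Intervening on setpoint: with other inputs at their observed values, settling = -8*setpoint + 13. Solving for 13 gives setpoint = 0, within [-1, 12].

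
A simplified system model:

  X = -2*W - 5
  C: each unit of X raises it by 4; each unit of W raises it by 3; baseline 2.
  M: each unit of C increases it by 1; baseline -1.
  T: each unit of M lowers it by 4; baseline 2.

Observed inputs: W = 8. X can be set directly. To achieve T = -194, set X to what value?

Intervening on X fixes its value directly, overriding its dependence on W.
Substituting into the C equation gives C = 4*X + 26.
So M = 4*X + 25.
Substituting into the T equation gives T = -16*X - 98.
Solve -16*X - 98 = -194: X = (-194 + 98) / -16 = 6.

X = 6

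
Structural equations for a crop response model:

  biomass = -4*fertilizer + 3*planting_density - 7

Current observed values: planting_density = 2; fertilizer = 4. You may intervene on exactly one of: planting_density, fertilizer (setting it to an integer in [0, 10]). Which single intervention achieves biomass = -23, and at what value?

Intervening on planting_density: with other inputs at their observed values, biomass = 3*planting_density - 23. Solving for -23 gives planting_density = 0, within [0, 10].
Intervening on fertilizer: biomass = -4*fertilizer - 1. Reaching -23 requires fertilizer = 11/2, not an integer.

set planting_density = 0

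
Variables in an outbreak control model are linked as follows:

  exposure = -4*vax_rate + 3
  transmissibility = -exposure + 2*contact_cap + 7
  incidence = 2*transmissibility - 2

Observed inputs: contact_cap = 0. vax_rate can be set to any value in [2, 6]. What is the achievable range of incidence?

22 to 54

Substituting into the transmissibility equation gives transmissibility = 4*vax_rate + 4.
Substituting into the incidence equation gives incidence = 8*vax_rate + 6.
Linear in vax_rate, so extremes are at the endpoints: vax_rate = 2 gives incidence = 22; vax_rate = 6 gives incidence = 54.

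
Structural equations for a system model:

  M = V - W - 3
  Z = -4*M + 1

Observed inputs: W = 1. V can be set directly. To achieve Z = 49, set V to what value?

V = -8

Substituting into the M equation gives M = V - 4.
This gives Z = -4*V + 17.
Solve -4*V + 17 = 49: V = (49 - 17) / -4 = -8.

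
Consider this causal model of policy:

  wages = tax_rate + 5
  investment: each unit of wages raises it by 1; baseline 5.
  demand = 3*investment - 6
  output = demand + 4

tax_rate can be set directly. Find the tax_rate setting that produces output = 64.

Substituting into the investment equation gives investment = tax_rate + 10.
Substituting into the demand equation gives demand = 3*tax_rate + 24.
Substituting into the output equation gives output = 3*tax_rate + 28.
Solve 3*tax_rate + 28 = 64: tax_rate = (64 - 28) / 3 = 12.

tax_rate = 12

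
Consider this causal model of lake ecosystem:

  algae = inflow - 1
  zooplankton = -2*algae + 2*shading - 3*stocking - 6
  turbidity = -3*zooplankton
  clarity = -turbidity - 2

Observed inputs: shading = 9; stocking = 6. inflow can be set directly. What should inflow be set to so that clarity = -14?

inflow = 0

Substituting into the zooplankton equation gives zooplankton = -2*inflow - 4.
This gives turbidity = 6*inflow + 12.
Substituting into the clarity equation gives clarity = -6*inflow - 14.
Solve -6*inflow - 14 = -14: inflow = (-14 + 14) / -6 = 0.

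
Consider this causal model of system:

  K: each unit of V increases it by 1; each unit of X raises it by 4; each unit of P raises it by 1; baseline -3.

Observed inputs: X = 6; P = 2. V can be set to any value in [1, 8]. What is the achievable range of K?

Substituting into the K equation gives K = V + 23.
Linear in V, so extremes are at the endpoints: V = 1 gives K = 24; V = 8 gives K = 31.

24 to 31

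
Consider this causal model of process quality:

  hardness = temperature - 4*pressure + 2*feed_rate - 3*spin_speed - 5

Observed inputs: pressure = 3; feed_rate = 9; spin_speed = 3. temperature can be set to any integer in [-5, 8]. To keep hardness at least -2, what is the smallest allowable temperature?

Substituting into the hardness equation gives hardness = temperature - 8.
Require temperature - 8 ≥ -2, so temperature ≥ 6.
The smallest integer in [-5, 8] satisfying this is 6.

temperature = 6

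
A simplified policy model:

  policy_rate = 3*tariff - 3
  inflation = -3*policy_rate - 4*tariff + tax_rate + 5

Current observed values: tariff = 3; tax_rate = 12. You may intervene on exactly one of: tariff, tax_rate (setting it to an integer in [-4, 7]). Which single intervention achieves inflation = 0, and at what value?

set tariff = 2

Intervening on tariff: with other inputs at their observed values, inflation = -13*tariff + 26. Solving for 0 gives tariff = 2, within [-4, 7].
Intervening on tax_rate: inflation = tax_rate - 25. Reaching 0 requires tax_rate = 25, outside [-4, 7].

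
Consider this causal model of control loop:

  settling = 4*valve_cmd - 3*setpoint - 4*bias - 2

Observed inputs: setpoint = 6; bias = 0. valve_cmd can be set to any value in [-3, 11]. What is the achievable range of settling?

-32 to 24

Substituting into the settling equation gives settling = 4*valve_cmd - 20.
Linear in valve_cmd, so extremes are at the endpoints: valve_cmd = -3 gives settling = -32; valve_cmd = 11 gives settling = 24.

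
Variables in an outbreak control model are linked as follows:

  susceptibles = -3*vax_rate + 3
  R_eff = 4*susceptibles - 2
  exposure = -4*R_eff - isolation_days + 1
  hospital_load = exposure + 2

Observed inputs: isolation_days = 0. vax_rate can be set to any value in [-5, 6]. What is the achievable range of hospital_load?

-277 to 251

Substituting into the R_eff equation gives R_eff = -12*vax_rate + 10.
This gives exposure = 48*vax_rate - 39.
So hospital_load = 48*vax_rate - 37.
Linear in vax_rate, so extremes are at the endpoints: vax_rate = -5 gives hospital_load = -277; vax_rate = 6 gives hospital_load = 251.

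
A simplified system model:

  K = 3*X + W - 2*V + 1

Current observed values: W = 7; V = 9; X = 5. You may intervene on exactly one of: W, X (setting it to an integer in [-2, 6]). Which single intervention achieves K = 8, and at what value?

Intervening on W: K = W - 2. Reaching 8 requires W = 10, outside [-2, 6].
Intervening on X: with other inputs at their observed values, K = 3*X - 10. Solving for 8 gives X = 6, within [-2, 6].

set X = 6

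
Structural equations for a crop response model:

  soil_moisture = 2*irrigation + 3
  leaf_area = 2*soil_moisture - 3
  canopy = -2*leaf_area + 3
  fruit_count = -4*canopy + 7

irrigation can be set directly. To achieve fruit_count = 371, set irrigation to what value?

Substituting into the leaf_area equation gives leaf_area = 4*irrigation + 3.
Substituting into the canopy equation gives canopy = -8*irrigation - 3.
This gives fruit_count = 32*irrigation + 19.
Solve 32*irrigation + 19 = 371: irrigation = (371 - 19) / 32 = 11.

irrigation = 11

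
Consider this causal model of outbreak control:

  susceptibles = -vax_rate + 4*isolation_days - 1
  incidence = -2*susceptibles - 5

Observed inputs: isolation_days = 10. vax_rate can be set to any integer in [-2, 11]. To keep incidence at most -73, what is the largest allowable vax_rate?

Substituting into the susceptibles equation gives susceptibles = -vax_rate + 39.
So incidence = 2*vax_rate - 83.
Require 2*vax_rate - 83 ≤ -73, so vax_rate ≤ 5.
The largest integer in [-2, 11] satisfying this is 5.

vax_rate = 5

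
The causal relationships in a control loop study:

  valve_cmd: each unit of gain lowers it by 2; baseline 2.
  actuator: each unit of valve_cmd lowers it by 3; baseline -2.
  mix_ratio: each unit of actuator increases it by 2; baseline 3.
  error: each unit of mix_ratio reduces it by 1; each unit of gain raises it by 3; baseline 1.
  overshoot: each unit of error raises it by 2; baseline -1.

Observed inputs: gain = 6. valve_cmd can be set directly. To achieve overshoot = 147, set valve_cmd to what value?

Intervening on valve_cmd fixes its value directly, overriding its dependence on gain.
Substituting into the mix_ratio equation gives mix_ratio = -6*valve_cmd - 1.
Substituting into the error equation gives error = 6*valve_cmd + 20.
So overshoot = 12*valve_cmd + 39.
Solve 12*valve_cmd + 39 = 147: valve_cmd = (147 - 39) / 12 = 9.

valve_cmd = 9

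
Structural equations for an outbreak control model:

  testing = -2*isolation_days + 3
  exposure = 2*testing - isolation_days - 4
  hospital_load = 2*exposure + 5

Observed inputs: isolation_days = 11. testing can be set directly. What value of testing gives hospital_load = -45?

Intervening on testing fixes its value directly, overriding its dependence on isolation_days.
Substituting into the exposure equation gives exposure = 2*testing - 15.
Substituting into the hospital_load equation gives hospital_load = 4*testing - 25.
Solve 4*testing - 25 = -45: testing = (-45 + 25) / 4 = -5.

testing = -5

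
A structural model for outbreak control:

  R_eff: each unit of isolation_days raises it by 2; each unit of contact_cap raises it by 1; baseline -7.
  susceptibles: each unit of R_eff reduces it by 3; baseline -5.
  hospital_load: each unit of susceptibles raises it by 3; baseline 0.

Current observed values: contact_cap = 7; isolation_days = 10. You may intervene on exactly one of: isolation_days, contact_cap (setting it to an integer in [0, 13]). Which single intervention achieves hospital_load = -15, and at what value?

set isolation_days = 0

Intervening on isolation_days: with other inputs at their observed values, hospital_load = -18*isolation_days - 15. Solving for -15 gives isolation_days = 0, within [0, 13].
Intervening on contact_cap: hospital_load = -9*contact_cap - 132. Reaching -15 requires contact_cap = -13, outside [0, 13].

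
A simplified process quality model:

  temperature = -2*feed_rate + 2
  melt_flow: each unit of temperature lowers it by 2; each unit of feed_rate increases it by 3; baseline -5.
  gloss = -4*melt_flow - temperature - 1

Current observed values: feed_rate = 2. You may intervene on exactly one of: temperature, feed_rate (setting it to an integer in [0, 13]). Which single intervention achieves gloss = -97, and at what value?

set feed_rate = 5

Intervening on temperature: gloss = 7*temperature - 5. Reaching -97 requires temperature = -92/7, not an integer.
Intervening on feed_rate: with other inputs at their observed values, gloss = -26*feed_rate + 33. Solving for -97 gives feed_rate = 5, within [0, 13].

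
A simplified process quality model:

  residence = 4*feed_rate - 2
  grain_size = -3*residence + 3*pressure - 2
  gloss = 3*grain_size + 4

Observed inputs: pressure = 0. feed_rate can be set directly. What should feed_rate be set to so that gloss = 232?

feed_rate = -6

Substituting into the grain_size equation gives grain_size = -12*feed_rate + 4.
Substituting into the gloss equation gives gloss = -36*feed_rate + 16.
Solve -36*feed_rate + 16 = 232: feed_rate = (232 - 16) / -36 = -6.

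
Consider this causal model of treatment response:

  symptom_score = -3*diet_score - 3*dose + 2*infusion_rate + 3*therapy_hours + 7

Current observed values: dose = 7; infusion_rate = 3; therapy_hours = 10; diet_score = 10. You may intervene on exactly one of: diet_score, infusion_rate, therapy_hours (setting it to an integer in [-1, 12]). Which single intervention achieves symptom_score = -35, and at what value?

set therapy_hours = 1

Intervening on diet_score: symptom_score = -3*diet_score + 22. Reaching -35 requires diet_score = 19, outside [-1, 12].
Intervening on infusion_rate: symptom_score = 2*infusion_rate - 14. Reaching -35 requires infusion_rate = -21/2, not an integer.
Intervening on therapy_hours: with other inputs at their observed values, symptom_score = 3*therapy_hours - 38. Solving for -35 gives therapy_hours = 1, within [-1, 12].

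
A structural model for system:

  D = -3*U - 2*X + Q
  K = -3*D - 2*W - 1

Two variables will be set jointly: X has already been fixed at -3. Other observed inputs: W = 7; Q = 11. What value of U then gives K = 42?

U = 12

With X held at -3:
Substituting into the D equation gives D = -3*U + 17.
Substituting into the K equation gives K = 9*U - 66.
Solve 9*U - 66 = 42: U = (42 + 66) / 9 = 12.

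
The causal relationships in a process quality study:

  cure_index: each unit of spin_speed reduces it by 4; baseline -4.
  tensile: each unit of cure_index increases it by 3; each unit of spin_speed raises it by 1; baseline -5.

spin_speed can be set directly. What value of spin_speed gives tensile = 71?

Substituting into the tensile equation gives tensile = -11*spin_speed - 17.
Solve -11*spin_speed - 17 = 71: spin_speed = (71 + 17) / -11 = -8.

spin_speed = -8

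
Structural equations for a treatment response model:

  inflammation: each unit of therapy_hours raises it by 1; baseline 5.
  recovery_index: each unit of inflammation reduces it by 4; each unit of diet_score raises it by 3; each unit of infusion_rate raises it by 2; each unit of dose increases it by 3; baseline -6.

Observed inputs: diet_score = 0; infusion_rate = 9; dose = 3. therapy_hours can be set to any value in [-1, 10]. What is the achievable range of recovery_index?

Substituting into the recovery_index equation gives recovery_index = -4*therapy_hours + 1.
Linear in therapy_hours, so extremes are at the endpoints: therapy_hours = -1 gives recovery_index = 5; therapy_hours = 10 gives recovery_index = -39.

-39 to 5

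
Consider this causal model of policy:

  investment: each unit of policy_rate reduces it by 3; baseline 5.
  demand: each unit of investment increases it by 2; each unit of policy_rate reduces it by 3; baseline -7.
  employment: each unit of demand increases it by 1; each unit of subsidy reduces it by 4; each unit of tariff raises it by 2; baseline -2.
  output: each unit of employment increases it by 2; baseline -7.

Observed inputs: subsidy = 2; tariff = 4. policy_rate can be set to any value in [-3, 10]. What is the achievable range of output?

Substituting into the demand equation gives demand = -9*policy_rate + 3.
This gives employment = -9*policy_rate + 1.
This gives output = -18*policy_rate - 5.
Linear in policy_rate, so extremes are at the endpoints: policy_rate = -3 gives output = 49; policy_rate = 10 gives output = -185.

-185 to 49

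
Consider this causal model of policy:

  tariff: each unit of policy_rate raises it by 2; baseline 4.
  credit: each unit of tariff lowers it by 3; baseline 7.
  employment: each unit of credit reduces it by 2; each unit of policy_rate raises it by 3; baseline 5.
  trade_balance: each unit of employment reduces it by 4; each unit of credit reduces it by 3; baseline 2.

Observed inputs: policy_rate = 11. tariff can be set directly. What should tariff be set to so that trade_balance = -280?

tariff = 11

Intervening on tariff fixes its value directly, overriding its dependence on policy_rate.
Substituting into the employment equation gives employment = 6*tariff + 24.
This gives trade_balance = -15*tariff - 115.
Solve -15*tariff - 115 = -280: tariff = (-280 + 115) / -15 = 11.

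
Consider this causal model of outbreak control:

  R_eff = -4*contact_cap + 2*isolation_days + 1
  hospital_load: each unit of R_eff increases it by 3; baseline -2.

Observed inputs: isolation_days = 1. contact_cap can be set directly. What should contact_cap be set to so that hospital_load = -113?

contact_cap = 10

Substituting into the R_eff equation gives R_eff = -4*contact_cap + 3.
Substituting into the hospital_load equation gives hospital_load = -12*contact_cap + 7.
Solve -12*contact_cap + 7 = -113: contact_cap = (-113 - 7) / -12 = 10.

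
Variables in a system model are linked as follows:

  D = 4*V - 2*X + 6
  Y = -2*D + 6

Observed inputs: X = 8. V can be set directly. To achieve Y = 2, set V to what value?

V = 3

Substituting into the D equation gives D = 4*V - 10.
This gives Y = -8*V + 26.
Solve -8*V + 26 = 2: V = (2 - 26) / -8 = 3.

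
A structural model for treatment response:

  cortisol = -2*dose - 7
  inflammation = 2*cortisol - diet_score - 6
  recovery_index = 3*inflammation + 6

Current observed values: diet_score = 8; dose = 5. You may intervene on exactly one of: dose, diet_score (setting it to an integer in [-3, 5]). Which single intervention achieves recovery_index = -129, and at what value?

Intervening on dose: recovery_index = -12*dose - 78. Reaching -129 requires dose = 17/4, not an integer.
Intervening on diet_score: with other inputs at their observed values, recovery_index = -3*diet_score - 114. Solving for -129 gives diet_score = 5, within [-3, 5].

set diet_score = 5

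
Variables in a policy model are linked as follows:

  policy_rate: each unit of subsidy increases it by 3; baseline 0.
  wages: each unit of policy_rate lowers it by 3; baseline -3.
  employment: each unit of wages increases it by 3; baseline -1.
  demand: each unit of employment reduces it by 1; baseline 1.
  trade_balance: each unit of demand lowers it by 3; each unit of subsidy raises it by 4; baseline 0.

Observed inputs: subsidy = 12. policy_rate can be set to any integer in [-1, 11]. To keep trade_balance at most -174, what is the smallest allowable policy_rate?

policy_rate = 7

Intervening on policy_rate fixes its value directly, overriding its dependence on subsidy.
Substituting into the employment equation gives employment = -9*policy_rate - 10.
Substituting into the demand equation gives demand = 9*policy_rate + 11.
trade_balance becomes -27*policy_rate + 15.
Require -27*policy_rate + 15 ≤ -174, so policy_rate ≥ 7.
The smallest integer in [-1, 11] satisfying this is 7.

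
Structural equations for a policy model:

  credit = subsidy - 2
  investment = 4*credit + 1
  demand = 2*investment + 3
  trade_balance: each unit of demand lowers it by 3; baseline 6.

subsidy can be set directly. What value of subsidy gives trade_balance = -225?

subsidy = 11

Substituting into the investment equation gives investment = 4*subsidy - 7.
This gives demand = 8*subsidy - 11.
Substituting into the trade_balance equation gives trade_balance = -24*subsidy + 39.
Solve -24*subsidy + 39 = -225: subsidy = (-225 - 39) / -24 = 11.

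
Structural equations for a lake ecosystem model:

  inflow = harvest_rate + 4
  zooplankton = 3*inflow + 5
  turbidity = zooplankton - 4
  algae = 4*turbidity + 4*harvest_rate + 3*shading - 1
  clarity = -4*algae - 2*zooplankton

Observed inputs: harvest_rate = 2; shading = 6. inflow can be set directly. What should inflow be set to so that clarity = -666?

inflow = 10

Intervening on inflow fixes its value directly, overriding its dependence on harvest_rate.
Substituting into the turbidity equation gives turbidity = 3*inflow + 1.
So algae = 12*inflow + 29.
This gives clarity = -54*inflow - 126.
Solve -54*inflow - 126 = -666: inflow = (-666 + 126) / -54 = 10.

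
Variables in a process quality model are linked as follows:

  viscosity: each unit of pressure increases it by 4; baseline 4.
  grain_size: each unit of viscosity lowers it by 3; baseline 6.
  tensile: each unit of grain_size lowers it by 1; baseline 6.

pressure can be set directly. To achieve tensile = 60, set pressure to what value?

pressure = 4

Substituting into the grain_size equation gives grain_size = -12*pressure - 6.
tensile becomes 12*pressure + 12.
Solve 12*pressure + 12 = 60: pressure = (60 - 12) / 12 = 4.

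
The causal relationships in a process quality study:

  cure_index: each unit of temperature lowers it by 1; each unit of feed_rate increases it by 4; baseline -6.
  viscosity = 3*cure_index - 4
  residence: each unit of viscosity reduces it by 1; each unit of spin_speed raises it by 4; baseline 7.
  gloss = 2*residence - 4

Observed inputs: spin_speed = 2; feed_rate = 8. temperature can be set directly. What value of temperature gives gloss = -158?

Substituting into the cure_index equation gives cure_index = -temperature + 26.
Substituting into the viscosity equation gives viscosity = -3*temperature + 74.
This gives residence = 3*temperature - 59.
gloss becomes 6*temperature - 122.
Solve 6*temperature - 122 = -158: temperature = (-158 + 122) / 6 = -6.

temperature = -6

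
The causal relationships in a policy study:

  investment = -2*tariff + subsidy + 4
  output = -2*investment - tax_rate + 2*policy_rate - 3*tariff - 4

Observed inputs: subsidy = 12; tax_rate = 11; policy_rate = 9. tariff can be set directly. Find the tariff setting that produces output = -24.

tariff = 5

Substituting into the investment equation gives investment = -2*tariff + 16.
So output = tariff - 29.
Solve tariff - 29 = -24: tariff = (-24 + 29) / 1 = 5.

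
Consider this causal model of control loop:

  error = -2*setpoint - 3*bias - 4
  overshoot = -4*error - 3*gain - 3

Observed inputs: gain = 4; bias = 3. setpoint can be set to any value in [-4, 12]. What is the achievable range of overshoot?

Substituting into the error equation gives error = -2*setpoint - 13.
So overshoot = 8*setpoint + 37.
Linear in setpoint, so extremes are at the endpoints: setpoint = -4 gives overshoot = 5; setpoint = 12 gives overshoot = 133.

5 to 133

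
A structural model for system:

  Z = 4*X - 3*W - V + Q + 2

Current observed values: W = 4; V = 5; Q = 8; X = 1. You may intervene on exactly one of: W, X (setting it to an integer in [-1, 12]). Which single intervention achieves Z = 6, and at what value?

set W = 1

Intervening on W: with other inputs at their observed values, Z = -3*W + 9. Solving for 6 gives W = 1, within [-1, 12].
Intervening on X: Z = 4*X - 7. Reaching 6 requires X = 13/4, not an integer.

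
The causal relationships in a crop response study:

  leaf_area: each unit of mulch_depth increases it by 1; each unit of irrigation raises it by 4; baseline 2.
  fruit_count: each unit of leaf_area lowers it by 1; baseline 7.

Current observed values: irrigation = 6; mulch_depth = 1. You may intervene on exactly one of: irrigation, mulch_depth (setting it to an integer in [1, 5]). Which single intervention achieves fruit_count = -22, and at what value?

Intervening on irrigation: fruit_count = -4*irrigation + 4. Reaching -22 requires irrigation = 13/2, not an integer.
Intervening on mulch_depth: with other inputs at their observed values, fruit_count = -mulch_depth - 19. Solving for -22 gives mulch_depth = 3, within [1, 5].

set mulch_depth = 3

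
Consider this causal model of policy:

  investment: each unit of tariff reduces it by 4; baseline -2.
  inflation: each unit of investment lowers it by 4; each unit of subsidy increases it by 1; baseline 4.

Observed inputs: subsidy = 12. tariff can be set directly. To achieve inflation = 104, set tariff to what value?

Substituting into the inflation equation gives inflation = 16*tariff + 24.
Solve 16*tariff + 24 = 104: tariff = (104 - 24) / 16 = 5.

tariff = 5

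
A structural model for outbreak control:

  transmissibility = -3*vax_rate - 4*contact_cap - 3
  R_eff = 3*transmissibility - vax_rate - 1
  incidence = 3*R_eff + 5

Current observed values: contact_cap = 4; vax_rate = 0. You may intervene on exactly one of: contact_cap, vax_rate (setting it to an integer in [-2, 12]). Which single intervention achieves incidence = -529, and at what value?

Intervening on contact_cap: incidence = -36*contact_cap - 25. Reaching -529 requires contact_cap = 14, outside [-2, 12].
Intervening on vax_rate: with other inputs at their observed values, incidence = -30*vax_rate - 169. Solving for -529 gives vax_rate = 12, within [-2, 12].

set vax_rate = 12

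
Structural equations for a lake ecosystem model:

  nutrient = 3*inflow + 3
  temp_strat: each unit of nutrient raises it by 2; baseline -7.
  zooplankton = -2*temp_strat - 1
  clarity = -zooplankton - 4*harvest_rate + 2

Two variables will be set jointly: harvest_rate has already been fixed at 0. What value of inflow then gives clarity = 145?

With harvest_rate held at 0:
Substituting into the temp_strat equation gives temp_strat = 6*inflow - 1.
Substituting into the zooplankton equation gives zooplankton = -12*inflow + 1.
Substituting into the clarity equation gives clarity = 12*inflow + 1.
Solve 12*inflow + 1 = 145: inflow = (145 - 1) / 12 = 12.

inflow = 12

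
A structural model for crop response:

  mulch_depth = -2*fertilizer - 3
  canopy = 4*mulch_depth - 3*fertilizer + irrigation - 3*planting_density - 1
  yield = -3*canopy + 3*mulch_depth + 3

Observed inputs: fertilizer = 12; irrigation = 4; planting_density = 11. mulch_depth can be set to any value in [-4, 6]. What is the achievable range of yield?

147 to 237

Intervening on mulch_depth fixes its value directly, overriding its dependence on fertilizer.
Substituting into the canopy equation gives canopy = 4*mulch_depth - 66.
This gives yield = -9*mulch_depth + 201.
Linear in mulch_depth, so extremes are at the endpoints: mulch_depth = -4 gives yield = 237; mulch_depth = 6 gives yield = 147.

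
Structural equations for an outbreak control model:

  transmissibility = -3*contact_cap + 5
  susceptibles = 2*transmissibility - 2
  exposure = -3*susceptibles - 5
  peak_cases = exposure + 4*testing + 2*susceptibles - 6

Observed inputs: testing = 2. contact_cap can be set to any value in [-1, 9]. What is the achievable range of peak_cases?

Substituting into the susceptibles equation gives susceptibles = -6*contact_cap + 8.
So exposure = 18*contact_cap - 29.
peak_cases becomes 6*contact_cap - 11.
Linear in contact_cap, so extremes are at the endpoints: contact_cap = -1 gives peak_cases = -17; contact_cap = 9 gives peak_cases = 43.

-17 to 43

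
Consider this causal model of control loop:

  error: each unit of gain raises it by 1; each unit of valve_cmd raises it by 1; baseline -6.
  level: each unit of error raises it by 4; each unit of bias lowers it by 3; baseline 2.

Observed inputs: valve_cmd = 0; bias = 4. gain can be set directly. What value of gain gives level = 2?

gain = 9

Substituting into the error equation gives error = gain - 6.
This gives level = 4*gain - 34.
Solve 4*gain - 34 = 2: gain = (2 + 34) / 4 = 9.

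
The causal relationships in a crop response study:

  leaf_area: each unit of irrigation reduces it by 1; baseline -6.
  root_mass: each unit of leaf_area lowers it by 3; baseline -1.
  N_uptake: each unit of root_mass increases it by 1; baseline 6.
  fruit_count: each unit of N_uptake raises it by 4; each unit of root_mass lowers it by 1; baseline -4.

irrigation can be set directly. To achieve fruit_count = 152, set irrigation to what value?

irrigation = 9

Substituting into the root_mass equation gives root_mass = 3*irrigation + 17.
So N_uptake = 3*irrigation + 23.
Substituting into the fruit_count equation gives fruit_count = 9*irrigation + 71.
Solve 9*irrigation + 71 = 152: irrigation = (152 - 71) / 9 = 9.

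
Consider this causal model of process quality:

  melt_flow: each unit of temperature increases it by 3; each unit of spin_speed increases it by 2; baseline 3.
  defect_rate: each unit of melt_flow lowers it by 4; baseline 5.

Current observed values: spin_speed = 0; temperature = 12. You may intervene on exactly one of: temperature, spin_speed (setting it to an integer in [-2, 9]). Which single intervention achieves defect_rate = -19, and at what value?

set temperature = 1

Intervening on temperature: with other inputs at their observed values, defect_rate = -12*temperature - 7. Solving for -19 gives temperature = 1, within [-2, 9].
Intervening on spin_speed: defect_rate = -8*spin_speed - 151. Reaching -19 requires spin_speed = -33/2, not an integer.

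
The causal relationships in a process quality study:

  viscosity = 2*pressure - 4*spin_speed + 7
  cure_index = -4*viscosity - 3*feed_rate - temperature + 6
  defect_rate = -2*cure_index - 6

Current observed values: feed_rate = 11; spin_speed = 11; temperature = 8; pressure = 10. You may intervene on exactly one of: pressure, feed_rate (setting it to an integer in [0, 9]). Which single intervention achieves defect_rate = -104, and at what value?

set pressure = 8

Intervening on pressure: with other inputs at their observed values, defect_rate = 16*pressure - 232. Solving for -104 gives pressure = 8, within [0, 9].
Intervening on feed_rate: defect_rate = 6*feed_rate - 138. Reaching -104 requires feed_rate = 17/3, not an integer.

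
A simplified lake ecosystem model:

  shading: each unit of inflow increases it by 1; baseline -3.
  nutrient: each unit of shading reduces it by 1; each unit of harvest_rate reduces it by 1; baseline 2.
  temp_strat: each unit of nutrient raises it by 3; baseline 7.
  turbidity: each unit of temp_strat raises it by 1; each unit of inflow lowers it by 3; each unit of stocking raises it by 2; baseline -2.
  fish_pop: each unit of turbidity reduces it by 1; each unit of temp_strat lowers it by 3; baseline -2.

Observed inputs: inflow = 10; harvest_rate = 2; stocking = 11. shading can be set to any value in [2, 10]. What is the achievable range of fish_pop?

4 to 100

Intervening on shading fixes its value directly, overriding its dependence on inflow.
Substituting into the nutrient equation gives nutrient = -shading.
So temp_strat = -3*shading + 7.
Substituting into the turbidity equation gives turbidity = -3*shading - 3.
fish_pop becomes 12*shading - 20.
Linear in shading, so extremes are at the endpoints: shading = 2 gives fish_pop = 4; shading = 10 gives fish_pop = 100.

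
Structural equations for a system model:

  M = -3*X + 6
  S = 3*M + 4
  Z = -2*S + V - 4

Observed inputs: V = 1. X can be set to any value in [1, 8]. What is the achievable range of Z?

Substituting into the S equation gives S = -9*X + 22.
Substituting into the Z equation gives Z = 18*X - 47.
Linear in X, so extremes are at the endpoints: X = 1 gives Z = -29; X = 8 gives Z = 97.

-29 to 97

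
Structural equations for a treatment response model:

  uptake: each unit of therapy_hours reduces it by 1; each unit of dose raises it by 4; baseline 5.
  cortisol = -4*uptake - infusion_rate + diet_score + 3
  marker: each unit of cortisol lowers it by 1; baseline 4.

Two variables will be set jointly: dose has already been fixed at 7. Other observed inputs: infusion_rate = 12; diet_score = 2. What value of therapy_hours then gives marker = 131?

therapy_hours = 3

With dose held at 7:
Substituting into the uptake equation gives uptake = -therapy_hours + 33.
cortisol becomes 4*therapy_hours - 139.
This gives marker = -4*therapy_hours + 143.
Solve -4*therapy_hours + 143 = 131: therapy_hours = (131 - 143) / -4 = 3.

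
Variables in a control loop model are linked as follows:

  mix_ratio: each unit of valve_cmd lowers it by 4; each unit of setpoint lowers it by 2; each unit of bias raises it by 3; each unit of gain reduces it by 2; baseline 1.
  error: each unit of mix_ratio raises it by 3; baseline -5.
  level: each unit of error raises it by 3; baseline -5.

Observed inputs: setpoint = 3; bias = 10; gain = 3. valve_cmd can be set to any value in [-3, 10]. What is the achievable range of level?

-209 to 259

Substituting into the mix_ratio equation gives mix_ratio = -4*valve_cmd + 19.
Substituting into the error equation gives error = -12*valve_cmd + 52.
So level = -36*valve_cmd + 151.
Linear in valve_cmd, so extremes are at the endpoints: valve_cmd = -3 gives level = 259; valve_cmd = 10 gives level = -209.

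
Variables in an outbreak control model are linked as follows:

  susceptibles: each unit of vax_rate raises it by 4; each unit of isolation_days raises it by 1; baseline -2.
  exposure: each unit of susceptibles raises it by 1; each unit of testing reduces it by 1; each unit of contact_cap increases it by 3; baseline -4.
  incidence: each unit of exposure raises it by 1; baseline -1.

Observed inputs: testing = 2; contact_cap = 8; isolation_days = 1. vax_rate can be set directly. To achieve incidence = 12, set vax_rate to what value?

Substituting into the susceptibles equation gives susceptibles = 4*vax_rate - 1.
So exposure = 4*vax_rate + 17.
Substituting into the incidence equation gives incidence = 4*vax_rate + 16.
Solve 4*vax_rate + 16 = 12: vax_rate = (12 - 16) / 4 = -1.

vax_rate = -1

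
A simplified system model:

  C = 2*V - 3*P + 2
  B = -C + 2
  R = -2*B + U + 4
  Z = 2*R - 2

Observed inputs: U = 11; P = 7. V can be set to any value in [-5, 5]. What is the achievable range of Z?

-96 to -16

Substituting into the C equation gives C = 2*V - 19.
So B = -2*V + 21.
This gives R = 4*V - 27.
Substituting into the Z equation gives Z = 8*V - 56.
Linear in V, so extremes are at the endpoints: V = -5 gives Z = -96; V = 5 gives Z = -16.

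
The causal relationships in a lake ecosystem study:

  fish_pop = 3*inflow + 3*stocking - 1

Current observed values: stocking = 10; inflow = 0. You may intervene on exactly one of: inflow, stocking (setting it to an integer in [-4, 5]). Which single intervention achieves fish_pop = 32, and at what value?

set inflow = 1

Intervening on inflow: with other inputs at their observed values, fish_pop = 3*inflow + 29. Solving for 32 gives inflow = 1, within [-4, 5].
Intervening on stocking: fish_pop = 3*stocking - 1. Reaching 32 requires stocking = 11, outside [-4, 5].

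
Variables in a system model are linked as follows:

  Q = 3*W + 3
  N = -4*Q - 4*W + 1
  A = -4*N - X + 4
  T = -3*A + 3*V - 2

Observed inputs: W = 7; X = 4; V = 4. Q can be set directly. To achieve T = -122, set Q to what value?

Q = -4

Intervening on Q fixes its value directly, overriding its dependence on W.
Substituting into the N equation gives N = -4*Q - 27.
Substituting into the A equation gives A = 16*Q + 108.
T becomes -48*Q - 314.
Solve -48*Q - 314 = -122: Q = (-122 + 314) / -48 = -4.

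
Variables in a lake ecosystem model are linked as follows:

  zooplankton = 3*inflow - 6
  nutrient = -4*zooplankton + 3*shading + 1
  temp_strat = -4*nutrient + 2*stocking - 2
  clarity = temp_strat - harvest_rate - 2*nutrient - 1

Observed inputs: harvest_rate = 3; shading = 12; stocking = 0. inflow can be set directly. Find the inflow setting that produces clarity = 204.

Substituting into the nutrient equation gives nutrient = -12*inflow + 61.
This gives temp_strat = 48*inflow - 246.
Substituting into the clarity equation gives clarity = 72*inflow - 372.
Solve 72*inflow - 372 = 204: inflow = (204 + 372) / 72 = 8.

inflow = 8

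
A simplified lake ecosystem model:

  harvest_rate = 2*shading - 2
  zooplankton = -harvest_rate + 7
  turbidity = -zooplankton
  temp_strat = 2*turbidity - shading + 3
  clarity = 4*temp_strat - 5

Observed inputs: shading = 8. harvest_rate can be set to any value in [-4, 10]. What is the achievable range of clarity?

-113 to -1

Intervening on harvest_rate fixes its value directly, overriding its dependence on shading.
Substituting into the turbidity equation gives turbidity = harvest_rate - 7.
Substituting into the temp_strat equation gives temp_strat = 2*harvest_rate - 19.
Substituting into the clarity equation gives clarity = 8*harvest_rate - 81.
Linear in harvest_rate, so extremes are at the endpoints: harvest_rate = -4 gives clarity = -113; harvest_rate = 10 gives clarity = -1.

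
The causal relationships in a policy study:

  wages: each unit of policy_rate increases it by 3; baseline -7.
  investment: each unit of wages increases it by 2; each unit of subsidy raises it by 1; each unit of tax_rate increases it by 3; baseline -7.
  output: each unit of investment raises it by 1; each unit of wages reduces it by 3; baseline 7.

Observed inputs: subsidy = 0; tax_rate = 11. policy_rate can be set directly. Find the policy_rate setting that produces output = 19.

policy_rate = 7

Substituting into the investment equation gives investment = 6*policy_rate + 12.
Substituting into the output equation gives output = -3*policy_rate + 40.
Solve -3*policy_rate + 40 = 19: policy_rate = (19 - 40) / -3 = 7.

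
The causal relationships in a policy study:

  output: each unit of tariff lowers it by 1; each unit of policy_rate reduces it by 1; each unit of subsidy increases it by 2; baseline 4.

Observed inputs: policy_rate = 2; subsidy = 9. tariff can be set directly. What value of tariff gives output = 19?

Substituting into the output equation gives output = -tariff + 20.
Solve -tariff + 20 = 19: tariff = (19 - 20) / -1 = 1.

tariff = 1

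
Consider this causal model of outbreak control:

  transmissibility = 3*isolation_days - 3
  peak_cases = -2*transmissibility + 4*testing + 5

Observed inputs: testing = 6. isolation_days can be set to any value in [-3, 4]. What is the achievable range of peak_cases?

Substituting into the peak_cases equation gives peak_cases = -6*isolation_days + 35.
Linear in isolation_days, so extremes are at the endpoints: isolation_days = -3 gives peak_cases = 53; isolation_days = 4 gives peak_cases = 11.

11 to 53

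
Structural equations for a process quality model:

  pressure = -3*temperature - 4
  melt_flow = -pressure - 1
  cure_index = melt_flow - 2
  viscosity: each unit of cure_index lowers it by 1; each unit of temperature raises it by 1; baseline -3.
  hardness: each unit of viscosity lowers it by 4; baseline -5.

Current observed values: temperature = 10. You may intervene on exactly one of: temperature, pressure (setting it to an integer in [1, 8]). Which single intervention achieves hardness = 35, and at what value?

set temperature = 3

Intervening on temperature: with other inputs at their observed values, hardness = 8*temperature + 11. Solving for 35 gives temperature = 3, within [1, 8].
Intervening on pressure: hardness = -4*pressure - 45. Reaching 35 requires pressure = -20, outside [1, 8].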